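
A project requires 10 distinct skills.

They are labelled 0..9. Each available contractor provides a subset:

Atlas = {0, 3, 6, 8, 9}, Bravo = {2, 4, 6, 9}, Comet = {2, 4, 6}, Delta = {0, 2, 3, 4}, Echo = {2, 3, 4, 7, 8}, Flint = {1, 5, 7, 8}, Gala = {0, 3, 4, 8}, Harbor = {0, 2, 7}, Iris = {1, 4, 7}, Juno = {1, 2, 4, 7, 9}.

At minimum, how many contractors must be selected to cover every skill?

Atlas and Bravo and Flint together: Atlas ∪ Bravo ∪ Flint = {0, 1, 2, 3, 4, 5, 6, 7, 8, 9} — every skill is covered.
Only Flint contains 5, so Flint is forced; the remaining 6 skills need at least 2 more contractors (each remaining contractor adds at most 4) — so at least 3 contractors are needed, and 3 is optimal.

3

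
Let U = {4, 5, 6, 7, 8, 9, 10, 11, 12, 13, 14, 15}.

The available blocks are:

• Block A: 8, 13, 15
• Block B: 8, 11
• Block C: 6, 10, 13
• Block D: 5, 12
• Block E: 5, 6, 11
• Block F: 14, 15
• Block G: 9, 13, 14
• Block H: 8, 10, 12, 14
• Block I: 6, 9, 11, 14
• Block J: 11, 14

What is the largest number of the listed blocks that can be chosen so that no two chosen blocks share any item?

B, C, D, F are pairwise disjoint (B={8,11}; C={6,10,13}; D={5,12}; F={14,15}).
Every remaining block overlaps one of these, and no 5 of the listed blocks are pairwise disjoint, so 4 is the maximum.

4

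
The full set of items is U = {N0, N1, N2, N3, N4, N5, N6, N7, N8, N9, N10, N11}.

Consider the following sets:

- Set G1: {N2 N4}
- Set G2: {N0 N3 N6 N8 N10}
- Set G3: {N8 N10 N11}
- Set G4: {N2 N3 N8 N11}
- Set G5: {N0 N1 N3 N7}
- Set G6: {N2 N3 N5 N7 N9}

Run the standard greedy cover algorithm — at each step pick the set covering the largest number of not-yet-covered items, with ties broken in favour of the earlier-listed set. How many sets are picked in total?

Greedy: pick G2 (covers 5 new) → pick G6 (covers 4 new) → pick G1 (covers 1 new) → pick G3 (covers 1 new) → pick G5 (covers 1 new). Total picks: 5.

5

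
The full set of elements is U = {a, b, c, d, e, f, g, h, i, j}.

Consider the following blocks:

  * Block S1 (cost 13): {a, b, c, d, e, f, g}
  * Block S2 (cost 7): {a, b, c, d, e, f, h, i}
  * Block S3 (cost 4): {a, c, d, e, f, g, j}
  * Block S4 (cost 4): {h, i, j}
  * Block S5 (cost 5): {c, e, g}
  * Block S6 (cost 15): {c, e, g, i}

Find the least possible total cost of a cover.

11

S2, S3 together cover every element (S2 ∪ S3 = {a, b, c, d, e, f, g, h, i, j}); total cost 7 + 4 = 11.
The greedy pick S3, S4, S2 costs 15; no covering selection beats 11.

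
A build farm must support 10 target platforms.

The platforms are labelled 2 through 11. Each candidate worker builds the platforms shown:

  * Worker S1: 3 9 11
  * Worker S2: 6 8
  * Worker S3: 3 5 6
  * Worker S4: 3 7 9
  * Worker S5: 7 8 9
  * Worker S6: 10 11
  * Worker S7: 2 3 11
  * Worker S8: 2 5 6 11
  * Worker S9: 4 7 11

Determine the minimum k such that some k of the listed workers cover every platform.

5

Take {S1, S2, S6, S8, S9}. Their union is {2, 3, 4, 5, 6, 7, 8, 9, 10, 11}, which is all 10 platforms.
No 4 of the 9 workers cover everything (all 126 combinations miss at least one platform), so 5 is optimal.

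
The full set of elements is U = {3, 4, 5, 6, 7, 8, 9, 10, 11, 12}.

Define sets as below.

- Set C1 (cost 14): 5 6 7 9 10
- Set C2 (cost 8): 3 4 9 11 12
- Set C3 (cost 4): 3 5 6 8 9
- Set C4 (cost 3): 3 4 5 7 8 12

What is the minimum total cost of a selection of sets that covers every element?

25

C1, C2, C4 together cover every element (C1 ∪ C2 ∪ C4 = {3, 4, 5, 6, 7, 8, 9, 10, 11, 12}); total cost 14 + 8 + 3 = 25.
The greedy pick C4, C3, C2, C1 costs 29; no covering selection beats 25.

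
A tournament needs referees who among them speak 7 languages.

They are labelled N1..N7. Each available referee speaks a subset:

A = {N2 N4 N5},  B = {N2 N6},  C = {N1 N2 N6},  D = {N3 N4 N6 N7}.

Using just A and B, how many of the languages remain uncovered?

3

Union of A, B = {N2, N4, N5, N6}.
Not covered: N1, N3, N7 — 3 languages.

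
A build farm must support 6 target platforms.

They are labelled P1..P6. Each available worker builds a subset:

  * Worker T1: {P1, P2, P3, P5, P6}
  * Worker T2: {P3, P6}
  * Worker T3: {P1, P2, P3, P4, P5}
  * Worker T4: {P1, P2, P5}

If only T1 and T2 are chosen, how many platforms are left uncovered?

Union of T1, T2 = {P1, P2, P3, P5, P6}.
Not covered: P4 — 1 platform.

1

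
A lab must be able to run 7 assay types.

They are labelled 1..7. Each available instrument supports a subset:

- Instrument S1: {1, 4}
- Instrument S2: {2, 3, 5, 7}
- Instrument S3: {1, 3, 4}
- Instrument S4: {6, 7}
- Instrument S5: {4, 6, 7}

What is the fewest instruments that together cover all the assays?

S2 and S3 and S4 together: S2 ∪ S3 ∪ S4 = {1, 2, 3, 4, 5, 6, 7} — every assay is covered.
Only S2 contains 2, so S2 is forced; the remaining 3 assays need at least 2 more instruments (each remaining instrument adds at most 2) — so at least 3 instruments are needed, and 3 is optimal.

3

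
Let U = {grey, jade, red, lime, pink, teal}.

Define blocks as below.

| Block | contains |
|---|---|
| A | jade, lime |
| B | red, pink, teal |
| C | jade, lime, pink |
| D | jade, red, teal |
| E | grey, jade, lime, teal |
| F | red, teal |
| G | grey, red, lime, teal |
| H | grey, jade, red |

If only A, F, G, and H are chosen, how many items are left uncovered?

Union of A, F, G, H = {grey, jade, red, lime, teal}.
Not covered: pink — 1 item.

1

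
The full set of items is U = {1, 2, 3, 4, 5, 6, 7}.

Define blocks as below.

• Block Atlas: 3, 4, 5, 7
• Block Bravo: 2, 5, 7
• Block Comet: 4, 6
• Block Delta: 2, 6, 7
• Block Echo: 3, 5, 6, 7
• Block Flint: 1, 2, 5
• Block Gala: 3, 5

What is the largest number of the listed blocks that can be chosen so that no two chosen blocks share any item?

2

Bravo, Comet are pairwise disjoint (Bravo={2,5,7}; Comet={4,6}).
Every remaining block overlaps one of these, and no 3 of the listed blocks are pairwise disjoint, so 2 is the maximum.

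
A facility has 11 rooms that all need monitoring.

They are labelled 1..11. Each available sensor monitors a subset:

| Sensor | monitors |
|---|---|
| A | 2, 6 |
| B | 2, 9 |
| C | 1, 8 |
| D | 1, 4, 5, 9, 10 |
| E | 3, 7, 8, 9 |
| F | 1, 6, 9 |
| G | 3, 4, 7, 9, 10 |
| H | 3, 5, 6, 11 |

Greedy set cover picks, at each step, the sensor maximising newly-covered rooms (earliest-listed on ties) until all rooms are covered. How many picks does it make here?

Greedy: pick D (covers 5 new) → pick E (covers 3 new) → pick A (covers 2 new) → pick H (covers 1 new). Total picks: 4.

4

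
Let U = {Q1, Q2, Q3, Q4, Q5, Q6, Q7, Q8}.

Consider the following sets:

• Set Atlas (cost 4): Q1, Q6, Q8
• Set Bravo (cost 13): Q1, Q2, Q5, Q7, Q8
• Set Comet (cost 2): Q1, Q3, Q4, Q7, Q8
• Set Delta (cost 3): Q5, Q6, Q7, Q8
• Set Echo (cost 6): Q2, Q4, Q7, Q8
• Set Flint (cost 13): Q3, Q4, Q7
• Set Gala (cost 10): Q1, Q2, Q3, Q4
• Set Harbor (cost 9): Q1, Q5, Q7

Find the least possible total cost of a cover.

Comet, Delta, Echo together cover every point (Comet ∪ Delta ∪ Echo = {Q1, Q2, Q3, Q4, Q5, Q6, Q7, Q8}); total cost 2 + 3 + 6 = 11.
No covering selection has total cost below 11.

11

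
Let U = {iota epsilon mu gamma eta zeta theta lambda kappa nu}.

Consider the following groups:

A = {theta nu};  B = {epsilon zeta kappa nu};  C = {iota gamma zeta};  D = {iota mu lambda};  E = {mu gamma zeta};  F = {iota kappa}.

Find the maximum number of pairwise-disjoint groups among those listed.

A, E, F are pairwise disjoint (A={theta,nu}; E={mu,gamma,zeta}; F={iota,kappa}).
Every remaining group overlaps one of these, and no 4 of the listed groups are pairwise disjoint, so 3 is the maximum.

3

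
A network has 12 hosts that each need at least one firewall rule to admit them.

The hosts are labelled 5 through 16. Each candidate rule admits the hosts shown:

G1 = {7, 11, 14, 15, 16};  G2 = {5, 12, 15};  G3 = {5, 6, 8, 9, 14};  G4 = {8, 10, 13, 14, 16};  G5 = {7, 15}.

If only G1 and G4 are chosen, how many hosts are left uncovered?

Union of G1, G4 = {7, 8, 10, 11, 13, 14, 15, 16}.
Not covered: 5, 6, 9, 12 — 4 hosts.

4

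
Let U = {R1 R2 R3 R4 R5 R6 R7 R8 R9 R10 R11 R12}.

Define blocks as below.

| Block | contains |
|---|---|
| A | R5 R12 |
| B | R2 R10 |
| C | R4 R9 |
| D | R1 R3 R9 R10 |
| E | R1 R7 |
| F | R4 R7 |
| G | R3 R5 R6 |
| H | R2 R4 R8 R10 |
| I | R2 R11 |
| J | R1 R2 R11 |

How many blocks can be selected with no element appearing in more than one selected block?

4

C, E, G, I are pairwise disjoint (C={R4,R9}; E={R1,R7}; G={R3,R5,R6}; I={R2,R11}).
Every remaining block overlaps one of these, and no 5 of the listed blocks are pairwise disjoint, so 4 is the maximum.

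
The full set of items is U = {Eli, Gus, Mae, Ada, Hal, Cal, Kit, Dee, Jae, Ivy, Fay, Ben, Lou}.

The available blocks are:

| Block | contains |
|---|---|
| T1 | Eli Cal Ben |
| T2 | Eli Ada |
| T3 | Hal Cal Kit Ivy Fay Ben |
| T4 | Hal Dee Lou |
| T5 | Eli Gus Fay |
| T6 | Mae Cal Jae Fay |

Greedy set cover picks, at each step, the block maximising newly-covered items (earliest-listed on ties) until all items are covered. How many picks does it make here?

5

Greedy: pick T3 (covers 6 new) → pick T2 (covers 2 new) → pick T4 (covers 2 new) → pick T6 (covers 2 new) → pick T5 (covers 1 new). Total picks: 5.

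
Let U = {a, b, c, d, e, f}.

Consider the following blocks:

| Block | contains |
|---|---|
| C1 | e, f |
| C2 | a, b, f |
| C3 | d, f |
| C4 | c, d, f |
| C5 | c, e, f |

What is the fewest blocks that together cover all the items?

C1 and C2 and C4 together: C1 ∪ C2 ∪ C4 = {a, b, c, d, e, f} — every item is covered.
Only C2 contains a, so C2 is forced; the remaining 3 items need at least 2 more blocks (each remaining block adds at most 2) — so at least 3 blocks are needed, and 3 is optimal.

3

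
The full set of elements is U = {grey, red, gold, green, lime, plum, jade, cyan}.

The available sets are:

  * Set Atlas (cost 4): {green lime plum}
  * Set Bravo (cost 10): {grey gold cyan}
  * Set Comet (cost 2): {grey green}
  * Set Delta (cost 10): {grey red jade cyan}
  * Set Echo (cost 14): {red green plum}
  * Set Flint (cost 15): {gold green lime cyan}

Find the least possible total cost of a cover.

Atlas, Bravo, Delta together cover every element (Atlas ∪ Bravo ∪ Delta = {grey, red, gold, green, lime, plum, jade, cyan}); total cost 4 + 10 + 10 = 24.
The greedy pick Comet, Atlas, Delta, Bravo costs 26; no covering selection beats 24.

24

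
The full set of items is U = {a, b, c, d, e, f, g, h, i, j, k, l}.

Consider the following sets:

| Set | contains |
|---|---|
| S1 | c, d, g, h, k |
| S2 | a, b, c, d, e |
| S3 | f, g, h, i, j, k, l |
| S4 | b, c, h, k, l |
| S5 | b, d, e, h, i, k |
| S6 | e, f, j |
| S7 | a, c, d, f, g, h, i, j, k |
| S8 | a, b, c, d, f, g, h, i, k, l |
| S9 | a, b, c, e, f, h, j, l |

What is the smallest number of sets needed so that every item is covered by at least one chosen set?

Take {S7, S9}. Their union is {a, b, c, d, e, f, g, h, i, j, k, l}, which is all 12 items.
No single set has all 12 items (the largest, S8, has 10), so 2 is optimal.

2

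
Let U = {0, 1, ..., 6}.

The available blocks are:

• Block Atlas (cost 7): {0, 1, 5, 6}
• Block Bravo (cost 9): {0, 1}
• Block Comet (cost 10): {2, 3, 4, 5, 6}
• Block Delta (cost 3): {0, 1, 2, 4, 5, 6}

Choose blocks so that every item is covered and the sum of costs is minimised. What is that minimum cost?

13

Comet, Delta together cover every item (Comet ∪ Delta = {0, 1, 2, 3, 4, 5, 6}); total cost 10 + 3 = 13.
No covering selection has total cost below 13.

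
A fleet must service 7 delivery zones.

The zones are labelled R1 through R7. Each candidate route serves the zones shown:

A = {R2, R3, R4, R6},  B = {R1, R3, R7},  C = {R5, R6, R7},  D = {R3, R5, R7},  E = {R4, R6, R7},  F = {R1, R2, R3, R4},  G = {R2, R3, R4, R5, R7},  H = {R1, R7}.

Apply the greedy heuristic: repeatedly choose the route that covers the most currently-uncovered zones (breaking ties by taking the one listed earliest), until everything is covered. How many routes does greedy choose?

3

Greedy: pick G (covers 5 new) → pick A (covers 1 new) → pick B (covers 1 new). Total picks: 3.
(The true minimum cover uses only 2 routes, so greedy is not optimal here.)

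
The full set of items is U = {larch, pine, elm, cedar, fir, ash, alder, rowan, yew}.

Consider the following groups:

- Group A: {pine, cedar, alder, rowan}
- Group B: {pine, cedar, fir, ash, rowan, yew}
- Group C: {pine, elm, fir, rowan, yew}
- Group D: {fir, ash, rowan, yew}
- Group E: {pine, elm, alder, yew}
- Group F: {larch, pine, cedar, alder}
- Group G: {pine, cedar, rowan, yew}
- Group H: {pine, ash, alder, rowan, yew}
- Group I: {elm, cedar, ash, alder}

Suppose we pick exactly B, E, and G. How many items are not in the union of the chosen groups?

Union of B, E, G = {pine, elm, cedar, fir, ash, alder, rowan, yew}.
Not covered: larch — 1 item.

1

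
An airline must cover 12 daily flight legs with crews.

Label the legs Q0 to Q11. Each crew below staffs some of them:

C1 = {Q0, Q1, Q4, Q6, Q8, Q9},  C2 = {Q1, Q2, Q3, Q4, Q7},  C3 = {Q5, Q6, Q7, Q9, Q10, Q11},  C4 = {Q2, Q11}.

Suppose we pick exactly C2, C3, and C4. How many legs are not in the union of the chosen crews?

2

Union of C2, C3, C4 = {Q1, Q2, Q3, Q4, Q5, Q6, Q7, Q9, Q10, Q11}.
Not covered: Q0, Q8 — 2 legs.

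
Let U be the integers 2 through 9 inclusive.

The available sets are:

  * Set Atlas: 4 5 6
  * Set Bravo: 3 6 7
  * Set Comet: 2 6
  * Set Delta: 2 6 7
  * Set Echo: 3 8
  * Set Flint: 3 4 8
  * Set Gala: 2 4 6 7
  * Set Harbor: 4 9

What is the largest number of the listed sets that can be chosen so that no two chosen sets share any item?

Delta, Echo, Harbor are pairwise disjoint (Delta={2,6,7}; Echo={3,8}; Harbor={4,9}).
Every remaining set overlaps one of these, and no 4 of the listed sets are pairwise disjoint, so 3 is the maximum.

3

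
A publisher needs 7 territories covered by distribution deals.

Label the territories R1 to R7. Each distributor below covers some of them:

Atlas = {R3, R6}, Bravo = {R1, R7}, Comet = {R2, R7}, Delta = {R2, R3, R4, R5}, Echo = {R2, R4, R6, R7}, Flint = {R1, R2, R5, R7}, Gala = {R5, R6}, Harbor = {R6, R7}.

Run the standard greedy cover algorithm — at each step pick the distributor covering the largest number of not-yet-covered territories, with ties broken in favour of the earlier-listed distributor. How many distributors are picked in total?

Greedy: pick Delta (covers 4 new) → pick Bravo (covers 2 new) → pick Atlas (covers 1 new). Total picks: 3.

3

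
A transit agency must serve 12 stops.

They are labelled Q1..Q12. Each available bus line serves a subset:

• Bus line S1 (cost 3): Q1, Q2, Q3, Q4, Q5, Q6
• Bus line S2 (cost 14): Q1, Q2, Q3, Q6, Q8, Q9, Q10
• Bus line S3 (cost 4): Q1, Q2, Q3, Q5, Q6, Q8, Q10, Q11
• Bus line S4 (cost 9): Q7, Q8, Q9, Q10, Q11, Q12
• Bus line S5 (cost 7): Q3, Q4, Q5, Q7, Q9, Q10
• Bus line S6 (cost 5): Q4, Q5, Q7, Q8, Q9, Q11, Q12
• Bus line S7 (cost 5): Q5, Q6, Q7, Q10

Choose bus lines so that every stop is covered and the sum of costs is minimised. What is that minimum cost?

9

S3, S6 together cover every stop (S3 ∪ S6 = {Q1, Q2, Q3, Q4, Q5, Q6, Q7, Q8, Q9, Q10, Q11, Q12}); total cost 4 + 5 = 9.
The greedy pick S1, S6, S3 costs 12; no covering selection beats 9.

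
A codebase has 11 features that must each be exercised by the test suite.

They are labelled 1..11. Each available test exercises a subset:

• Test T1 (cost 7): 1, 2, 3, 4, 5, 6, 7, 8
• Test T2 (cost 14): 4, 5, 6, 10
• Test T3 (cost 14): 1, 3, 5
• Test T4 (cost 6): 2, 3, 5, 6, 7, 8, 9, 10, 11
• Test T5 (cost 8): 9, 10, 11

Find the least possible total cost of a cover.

T1, T4 together cover every feature (T1 ∪ T4 = {1, 2, 3, 4, 5, 6, 7, 8, 9, 10, 11}); total cost 7 + 6 = 13.
No covering selection has total cost below 13.

13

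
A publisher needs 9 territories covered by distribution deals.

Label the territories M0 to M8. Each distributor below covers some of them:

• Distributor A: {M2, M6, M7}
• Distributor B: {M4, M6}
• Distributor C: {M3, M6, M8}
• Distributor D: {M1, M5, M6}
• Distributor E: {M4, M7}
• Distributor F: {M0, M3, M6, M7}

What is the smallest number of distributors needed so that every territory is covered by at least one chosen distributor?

Take {A, C, D, E, F}. Their union is {M0, M1, M2, M3, M4, M5, M6, M7, M8}, which is all 9 territories.
No 4 of the 6 distributors cover everything (all 15 combinations miss at least one territory), so 5 is optimal.

5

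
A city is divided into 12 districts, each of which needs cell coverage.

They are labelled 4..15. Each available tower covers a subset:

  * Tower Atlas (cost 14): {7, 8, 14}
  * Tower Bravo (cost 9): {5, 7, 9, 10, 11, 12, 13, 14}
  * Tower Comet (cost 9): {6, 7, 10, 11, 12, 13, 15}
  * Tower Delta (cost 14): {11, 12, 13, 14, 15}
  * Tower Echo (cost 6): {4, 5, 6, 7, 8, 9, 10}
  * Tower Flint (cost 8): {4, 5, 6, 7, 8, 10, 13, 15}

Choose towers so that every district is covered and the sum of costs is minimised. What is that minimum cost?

17

Bravo, Flint together cover every district (Bravo ∪ Flint = {4, 5, 6, 7, 8, 9, 10, 11, 12, 13, 14, 15}); total cost 9 + 8 = 17.
The greedy pick Echo, Bravo, Flint costs 23; no covering selection beats 17.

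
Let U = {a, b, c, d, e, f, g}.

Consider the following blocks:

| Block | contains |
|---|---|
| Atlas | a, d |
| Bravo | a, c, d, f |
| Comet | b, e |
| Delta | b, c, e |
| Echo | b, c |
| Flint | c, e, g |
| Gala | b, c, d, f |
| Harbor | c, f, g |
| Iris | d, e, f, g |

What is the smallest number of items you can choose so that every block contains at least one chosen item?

The 3 items {b, c, d} hit every block.
The blocks Atlas, Comet, Harbor are pairwise disjoint, so any hitting set needs a separate item for each — at least 3. Hence 3 is optimal.

3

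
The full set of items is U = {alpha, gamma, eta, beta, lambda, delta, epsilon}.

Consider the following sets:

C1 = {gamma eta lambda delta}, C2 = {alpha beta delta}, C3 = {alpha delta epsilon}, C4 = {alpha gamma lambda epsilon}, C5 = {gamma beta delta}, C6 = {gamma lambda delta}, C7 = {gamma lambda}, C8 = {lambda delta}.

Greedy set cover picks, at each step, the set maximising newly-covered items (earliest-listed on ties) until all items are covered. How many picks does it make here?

Greedy: pick C1 (covers 4 new) → pick C2 (covers 2 new) → pick C3 (covers 1 new). Total picks: 3.

3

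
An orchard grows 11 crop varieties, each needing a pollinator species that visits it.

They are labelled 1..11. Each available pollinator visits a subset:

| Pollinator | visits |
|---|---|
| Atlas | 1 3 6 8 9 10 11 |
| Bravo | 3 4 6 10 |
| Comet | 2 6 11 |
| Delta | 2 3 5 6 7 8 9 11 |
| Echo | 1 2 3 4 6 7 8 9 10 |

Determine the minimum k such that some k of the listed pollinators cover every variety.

Take {Delta, Echo}. Their union is {1, 2, 3, 4, 5, 6, 7, 8, 9, 10, 11}, which is all 11 varieties.
No single pollinator has all 11 varieties (the largest, Echo, has 9), so 2 is optimal.

2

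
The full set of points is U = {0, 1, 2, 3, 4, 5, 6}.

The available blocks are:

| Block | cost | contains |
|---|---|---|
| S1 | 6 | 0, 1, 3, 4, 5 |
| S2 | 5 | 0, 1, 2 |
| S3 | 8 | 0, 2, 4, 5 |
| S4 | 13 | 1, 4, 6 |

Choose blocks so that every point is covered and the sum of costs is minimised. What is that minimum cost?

S1, S2, S4 together cover every point (S1 ∪ S2 ∪ S4 = {0, 1, 2, 3, 4, 5, 6}); total cost 6 + 5 + 13 = 24.
No covering selection has total cost below 24.

24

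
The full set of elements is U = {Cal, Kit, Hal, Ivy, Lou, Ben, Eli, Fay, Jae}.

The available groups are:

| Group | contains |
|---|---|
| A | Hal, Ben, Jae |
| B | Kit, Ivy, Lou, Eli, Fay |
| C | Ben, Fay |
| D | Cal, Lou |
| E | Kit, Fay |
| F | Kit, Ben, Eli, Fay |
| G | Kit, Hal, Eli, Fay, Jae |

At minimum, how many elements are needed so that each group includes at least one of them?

Take H = {Cal, Fay, Jae}. Each listed group contains at least one of these, so H is a hitting set of size 3.
The groups A, D, E are pairwise disjoint, so any hitting set needs a separate element for each — at least 3. Hence 3 is optimal.

3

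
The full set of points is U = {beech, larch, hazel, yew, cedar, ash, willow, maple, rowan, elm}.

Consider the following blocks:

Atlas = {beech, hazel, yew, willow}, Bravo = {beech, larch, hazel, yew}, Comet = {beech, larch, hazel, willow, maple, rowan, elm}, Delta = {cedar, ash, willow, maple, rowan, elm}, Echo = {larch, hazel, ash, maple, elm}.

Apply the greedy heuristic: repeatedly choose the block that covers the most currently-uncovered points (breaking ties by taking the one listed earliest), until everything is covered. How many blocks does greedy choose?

Greedy: pick Comet (covers 7 new) → pick Delta (covers 2 new) → pick Atlas (covers 1 new). Total picks: 3.
(The true minimum cover uses only 2 blocks, so greedy is not optimal here.)

3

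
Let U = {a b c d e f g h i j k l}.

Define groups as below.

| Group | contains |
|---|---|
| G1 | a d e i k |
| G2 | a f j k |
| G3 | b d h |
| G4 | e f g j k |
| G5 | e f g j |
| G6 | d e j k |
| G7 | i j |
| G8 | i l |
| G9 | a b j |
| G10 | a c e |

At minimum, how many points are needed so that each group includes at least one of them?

Take T = {a, d, e, i}. Each listed group contains at least one of these, so T is a hitting set of size 4.
No choice of 3 points meets every group, so 4 is the minimum.

4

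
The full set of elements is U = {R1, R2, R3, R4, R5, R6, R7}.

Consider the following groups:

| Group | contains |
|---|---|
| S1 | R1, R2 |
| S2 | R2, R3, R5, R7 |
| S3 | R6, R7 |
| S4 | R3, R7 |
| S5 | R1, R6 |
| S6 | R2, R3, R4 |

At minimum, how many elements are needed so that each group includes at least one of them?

Take H = {R2, R6, R7}. Each listed group contains at least one of these, so H is a hitting set of size 3.
No choice of 2 elements meets every group, so 3 is the minimum.

3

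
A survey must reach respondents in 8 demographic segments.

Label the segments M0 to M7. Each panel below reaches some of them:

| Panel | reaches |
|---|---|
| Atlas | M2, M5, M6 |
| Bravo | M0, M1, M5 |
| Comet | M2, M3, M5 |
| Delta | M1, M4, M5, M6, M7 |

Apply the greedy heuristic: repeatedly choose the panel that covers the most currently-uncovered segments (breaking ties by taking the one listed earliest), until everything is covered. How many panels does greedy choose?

3

Greedy: pick Delta (covers 5 new) → pick Comet (covers 2 new) → pick Bravo (covers 1 new). Total picks: 3.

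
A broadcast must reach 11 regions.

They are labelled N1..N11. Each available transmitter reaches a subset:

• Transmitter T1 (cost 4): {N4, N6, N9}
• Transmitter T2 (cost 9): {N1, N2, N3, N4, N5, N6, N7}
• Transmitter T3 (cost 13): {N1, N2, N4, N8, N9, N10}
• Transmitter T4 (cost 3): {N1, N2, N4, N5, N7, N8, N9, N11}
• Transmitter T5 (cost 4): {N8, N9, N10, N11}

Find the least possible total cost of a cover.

T2, T5 together cover every region (T2 ∪ T5 = {N1, N2, N3, N4, N5, N6, N7, N8, N9, N10, N11}); total cost 9 + 4 = 13.
The greedy pick T4, T1, T5, T2 costs 20; no covering selection beats 13.

13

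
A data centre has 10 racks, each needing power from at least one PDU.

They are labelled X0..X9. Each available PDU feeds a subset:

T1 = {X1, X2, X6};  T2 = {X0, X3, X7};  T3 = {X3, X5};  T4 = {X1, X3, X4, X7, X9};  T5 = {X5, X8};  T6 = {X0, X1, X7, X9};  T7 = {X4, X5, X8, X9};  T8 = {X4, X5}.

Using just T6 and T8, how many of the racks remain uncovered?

4

Union of T6, T8 = {X0, X1, X4, X5, X7, X9}.
Not covered: X2, X3, X6, X8 — 4 racks.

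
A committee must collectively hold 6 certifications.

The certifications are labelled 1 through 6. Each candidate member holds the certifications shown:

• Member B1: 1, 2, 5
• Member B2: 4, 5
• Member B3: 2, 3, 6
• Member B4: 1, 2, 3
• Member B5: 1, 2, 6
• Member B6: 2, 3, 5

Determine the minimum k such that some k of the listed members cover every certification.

3

Take {B2, B5, B6}. Their union is {1, 2, 3, 4, 5, 6}, which is all 6 certifications.
Only B2 contains 4, so B2 is forced; the remaining 4 certifications need at least 2 more members (each remaining member adds at most 3) — so at least 3 members are needed, and 3 is optimal.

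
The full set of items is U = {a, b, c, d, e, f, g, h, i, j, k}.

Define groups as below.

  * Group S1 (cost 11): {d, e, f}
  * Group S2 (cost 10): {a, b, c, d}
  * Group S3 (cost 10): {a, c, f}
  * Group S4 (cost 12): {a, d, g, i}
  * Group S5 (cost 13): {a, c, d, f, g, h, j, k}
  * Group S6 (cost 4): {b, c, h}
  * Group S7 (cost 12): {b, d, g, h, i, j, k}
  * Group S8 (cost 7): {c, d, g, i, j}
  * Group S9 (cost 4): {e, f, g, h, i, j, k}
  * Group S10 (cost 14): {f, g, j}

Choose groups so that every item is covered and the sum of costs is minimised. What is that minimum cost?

14

S2, S9 together cover every item (S2 ∪ S9 = {a, b, c, d, e, f, g, h, i, j, k}); total cost 10 + 4 = 14.
The greedy pick S9, S6, S2 costs 18; no covering selection beats 14.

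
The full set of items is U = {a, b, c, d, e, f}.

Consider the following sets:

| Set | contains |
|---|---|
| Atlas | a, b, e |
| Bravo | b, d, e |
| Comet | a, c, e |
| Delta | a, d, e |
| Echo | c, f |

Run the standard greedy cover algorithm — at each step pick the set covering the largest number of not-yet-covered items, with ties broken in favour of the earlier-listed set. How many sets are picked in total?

3

Greedy: pick Atlas (covers 3 new) → pick Echo (covers 2 new) → pick Bravo (covers 1 new). Total picks: 3.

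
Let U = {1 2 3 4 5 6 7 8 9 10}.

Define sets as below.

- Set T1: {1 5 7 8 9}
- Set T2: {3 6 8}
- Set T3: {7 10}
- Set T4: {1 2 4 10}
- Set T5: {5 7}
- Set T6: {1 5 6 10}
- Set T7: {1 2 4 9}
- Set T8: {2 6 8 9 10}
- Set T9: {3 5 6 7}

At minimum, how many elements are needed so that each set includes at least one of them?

3

Take H = {4, 6, 7}. Each listed set contains at least one of these, so H is a hitting set of size 3.
The sets T2, T3, T7 are pairwise disjoint, so any hitting set needs a separate element for each — at least 3. Hence 3 is optimal.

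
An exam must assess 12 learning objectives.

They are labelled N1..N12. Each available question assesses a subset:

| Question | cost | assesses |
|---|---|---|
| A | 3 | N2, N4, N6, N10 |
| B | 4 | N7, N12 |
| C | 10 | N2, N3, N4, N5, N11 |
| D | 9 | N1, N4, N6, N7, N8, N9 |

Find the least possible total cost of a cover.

A, B, C, D together cover every objective (A ∪ B ∪ C ∪ D = {N1, N2, N3, N4, N5, N6, N7, N8, N9, N10, N11, N12}); total cost 3 + 4 + 10 + 9 = 26.
No covering selection has total cost below 26.

26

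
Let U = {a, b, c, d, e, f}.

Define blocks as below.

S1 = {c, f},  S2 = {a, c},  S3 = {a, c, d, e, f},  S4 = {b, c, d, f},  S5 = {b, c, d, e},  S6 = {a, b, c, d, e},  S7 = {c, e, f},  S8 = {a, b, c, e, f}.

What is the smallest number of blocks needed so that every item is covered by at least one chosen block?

2

Take {S3, S5}. Their union is {a, b, c, d, e, f}, which is all 6 items.
No single block has all 6 items (the largest, S3, has 5), so 2 is optimal.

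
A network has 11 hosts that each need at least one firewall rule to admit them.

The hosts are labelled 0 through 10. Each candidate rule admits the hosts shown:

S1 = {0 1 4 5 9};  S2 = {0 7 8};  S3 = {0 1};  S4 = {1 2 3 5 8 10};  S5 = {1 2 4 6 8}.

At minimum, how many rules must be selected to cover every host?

4

S1 and S2 and S4 and S5 together: S1 ∪ S2 ∪ S4 ∪ S5 = {0, 1, 2, 3, 4, 5, 6, 7, 8, 9, 10} — every host is covered.
No 3 of the 5 rules cover everything (all 10 combinations miss at least one host), so 4 is optimal.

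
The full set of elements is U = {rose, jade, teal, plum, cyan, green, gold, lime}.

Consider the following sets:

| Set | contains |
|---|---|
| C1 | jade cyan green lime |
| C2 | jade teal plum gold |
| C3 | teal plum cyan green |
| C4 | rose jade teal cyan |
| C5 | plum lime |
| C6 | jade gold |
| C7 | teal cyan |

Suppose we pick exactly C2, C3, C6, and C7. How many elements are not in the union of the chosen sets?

Union of C2, C3, C6, C7 = {jade, teal, plum, cyan, green, gold}.
Not covered: rose, lime — 2 elements.

2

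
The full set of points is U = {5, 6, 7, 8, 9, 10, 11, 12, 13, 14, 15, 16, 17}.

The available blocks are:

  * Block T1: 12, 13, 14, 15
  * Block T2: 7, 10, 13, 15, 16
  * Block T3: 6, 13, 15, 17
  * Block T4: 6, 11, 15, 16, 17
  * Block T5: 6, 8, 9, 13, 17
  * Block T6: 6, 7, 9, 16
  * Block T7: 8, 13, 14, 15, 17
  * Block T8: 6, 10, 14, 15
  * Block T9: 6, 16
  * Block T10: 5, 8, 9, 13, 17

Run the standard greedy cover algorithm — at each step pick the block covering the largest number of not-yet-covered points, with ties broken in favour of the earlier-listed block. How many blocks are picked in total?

Greedy: pick T2 (covers 5 new) → pick T5 (covers 4 new) → pick T1 (covers 2 new) → pick T4 (covers 1 new) → pick T10 (covers 1 new). Total picks: 5.
(The true minimum cover uses only 4 blocks, so greedy is not optimal here.)

5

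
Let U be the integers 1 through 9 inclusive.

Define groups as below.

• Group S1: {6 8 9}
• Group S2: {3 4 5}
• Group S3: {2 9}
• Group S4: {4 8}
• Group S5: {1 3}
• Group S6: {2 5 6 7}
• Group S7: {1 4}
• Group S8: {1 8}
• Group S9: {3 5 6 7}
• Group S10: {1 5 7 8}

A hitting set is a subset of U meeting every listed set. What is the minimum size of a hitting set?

H = {1, 2, 5, 8} meets every group (each contains at least one member of H), and |H| = 4.
No choice of 3 elements meets every group, so 4 is the minimum.

4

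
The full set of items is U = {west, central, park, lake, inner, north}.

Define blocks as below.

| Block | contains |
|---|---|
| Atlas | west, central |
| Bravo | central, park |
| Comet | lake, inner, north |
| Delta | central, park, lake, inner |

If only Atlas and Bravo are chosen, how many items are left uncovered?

3

Union of Atlas, Bravo = {west, central, park}.
Not covered: lake, inner, north — 3 items.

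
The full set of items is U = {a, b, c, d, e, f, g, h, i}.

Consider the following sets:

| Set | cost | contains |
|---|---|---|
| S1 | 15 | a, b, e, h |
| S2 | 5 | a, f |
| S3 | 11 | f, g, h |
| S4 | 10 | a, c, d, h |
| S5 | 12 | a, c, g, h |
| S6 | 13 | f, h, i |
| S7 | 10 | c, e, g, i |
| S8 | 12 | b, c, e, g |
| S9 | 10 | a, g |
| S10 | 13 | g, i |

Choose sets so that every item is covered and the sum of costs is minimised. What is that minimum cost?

35

S4, S6, S8 together cover every item (S4 ∪ S6 ∪ S8 = {a, b, c, d, e, f, g, h, i}); total cost 10 + 13 + 12 = 35.
The greedy pick S2, S7, S4, S8 costs 37; no covering selection beats 35.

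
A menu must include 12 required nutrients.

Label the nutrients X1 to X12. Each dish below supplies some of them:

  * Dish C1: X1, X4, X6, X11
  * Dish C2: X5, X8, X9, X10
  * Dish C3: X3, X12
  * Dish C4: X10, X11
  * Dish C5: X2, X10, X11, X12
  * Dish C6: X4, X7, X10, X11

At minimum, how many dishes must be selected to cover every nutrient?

5

C1 and C2 and C3 and C5 and C6 together: C1 ∪ C2 ∪ C3 ∪ C5 ∪ C6 = {X1, X2, X3, X4, X5, X6, X7, X8, X9, X10, X11, X12} — every nutrient is covered.
No 4 of the 6 dishes cover everything (all 15 combinations miss at least one nutrient), so 5 is optimal.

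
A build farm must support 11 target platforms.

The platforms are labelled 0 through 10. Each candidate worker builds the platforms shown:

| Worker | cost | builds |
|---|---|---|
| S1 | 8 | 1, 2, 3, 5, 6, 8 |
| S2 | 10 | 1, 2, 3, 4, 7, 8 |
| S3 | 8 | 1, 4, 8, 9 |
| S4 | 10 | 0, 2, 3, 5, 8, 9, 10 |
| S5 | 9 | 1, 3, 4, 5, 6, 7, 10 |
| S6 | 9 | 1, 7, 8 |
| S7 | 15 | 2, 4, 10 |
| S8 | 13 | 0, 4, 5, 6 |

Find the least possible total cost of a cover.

S4, S5 together cover every platform (S4 ∪ S5 = {0, 1, 2, 3, 4, 5, 6, 7, 8, 9, 10}); total cost 10 + 9 = 19.
No covering selection has total cost below 19.

19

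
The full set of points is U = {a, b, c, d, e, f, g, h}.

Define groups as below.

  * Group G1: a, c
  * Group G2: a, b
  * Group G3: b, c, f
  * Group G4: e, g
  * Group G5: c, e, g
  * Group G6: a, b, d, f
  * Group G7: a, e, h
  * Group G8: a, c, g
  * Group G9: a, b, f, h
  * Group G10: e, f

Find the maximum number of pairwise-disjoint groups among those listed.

2

G1, G4 are pairwise disjoint (G1={a,c}; G4={e,g}).
Every remaining group overlaps one of these, and no 3 of the listed groups are pairwise disjoint, so 2 is the maximum.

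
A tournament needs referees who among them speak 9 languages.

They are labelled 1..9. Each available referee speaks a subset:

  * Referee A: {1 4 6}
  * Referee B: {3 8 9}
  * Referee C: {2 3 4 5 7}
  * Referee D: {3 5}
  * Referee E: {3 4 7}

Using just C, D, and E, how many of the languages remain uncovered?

4

Union of C, D, E = {2, 3, 4, 5, 7}.
Not covered: 1, 6, 8, 9 — 4 languages.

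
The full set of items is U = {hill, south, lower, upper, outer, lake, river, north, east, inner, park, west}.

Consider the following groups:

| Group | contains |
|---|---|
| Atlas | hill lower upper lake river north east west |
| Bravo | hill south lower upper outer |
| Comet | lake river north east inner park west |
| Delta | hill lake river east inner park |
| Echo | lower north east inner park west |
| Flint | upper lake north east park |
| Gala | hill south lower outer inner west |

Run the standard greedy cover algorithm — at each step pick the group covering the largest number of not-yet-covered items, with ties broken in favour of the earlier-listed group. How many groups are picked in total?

3

Greedy: pick Atlas (covers 8 new) → pick Gala (covers 3 new) → pick Comet (covers 1 new). Total picks: 3.
(The true minimum cover uses only 2 groups, so greedy is not optimal here.)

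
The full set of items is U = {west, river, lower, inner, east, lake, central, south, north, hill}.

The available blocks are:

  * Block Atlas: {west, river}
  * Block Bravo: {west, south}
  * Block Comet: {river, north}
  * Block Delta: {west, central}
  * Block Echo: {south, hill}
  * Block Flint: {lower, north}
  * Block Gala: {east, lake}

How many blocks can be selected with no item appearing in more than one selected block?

4

Comet, Delta, Echo, Gala are pairwise disjoint (Comet={river,north}; Delta={west,central}; Echo={south,hill}; Gala={east,lake}).
Every remaining block overlaps one of these, and no 5 of the listed blocks are pairwise disjoint, so 4 is the maximum.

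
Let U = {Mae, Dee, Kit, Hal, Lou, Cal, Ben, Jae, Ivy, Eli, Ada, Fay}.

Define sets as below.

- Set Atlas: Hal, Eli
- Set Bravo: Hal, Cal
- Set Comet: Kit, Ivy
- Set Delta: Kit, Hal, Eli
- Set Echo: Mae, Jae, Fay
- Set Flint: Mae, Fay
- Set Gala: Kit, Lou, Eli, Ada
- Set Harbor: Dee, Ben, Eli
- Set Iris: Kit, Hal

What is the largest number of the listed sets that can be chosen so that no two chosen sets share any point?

4

Bravo, Comet, Echo, Harbor are pairwise disjoint (Bravo={Hal,Cal}; Comet={Kit,Ivy}; Echo={Mae,Jae,Fay}; Harbor={Dee,Ben,Eli}).
Every remaining set overlaps one of these, and no 5 of the listed sets are pairwise disjoint, so 4 is the maximum.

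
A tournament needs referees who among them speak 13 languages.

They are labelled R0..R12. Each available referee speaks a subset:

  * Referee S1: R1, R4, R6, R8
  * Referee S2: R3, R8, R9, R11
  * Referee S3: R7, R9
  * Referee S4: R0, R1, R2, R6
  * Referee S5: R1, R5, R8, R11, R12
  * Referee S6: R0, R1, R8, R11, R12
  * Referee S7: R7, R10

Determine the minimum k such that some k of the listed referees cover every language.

5

S1 and S2 and S4 and S5 and S7 together: S1 ∪ S2 ∪ S4 ∪ S5 ∪ S7 = {R0, R1, R2, R3, R4, R5, R6, R7, R8, R9, R10, R11, R12} — every language is covered.
No 4 of the 7 referees cover everything (all 35 combinations miss at least one language), so 5 is optimal.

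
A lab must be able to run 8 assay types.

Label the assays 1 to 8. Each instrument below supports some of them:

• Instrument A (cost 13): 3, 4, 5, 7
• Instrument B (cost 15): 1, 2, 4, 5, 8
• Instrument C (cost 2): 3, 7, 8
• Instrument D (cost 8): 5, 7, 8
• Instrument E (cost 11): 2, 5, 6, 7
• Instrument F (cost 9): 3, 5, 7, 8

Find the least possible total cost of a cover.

28

B, C, E together cover every assay (B ∪ C ∪ E = {1, 2, 3, 4, 5, 6, 7, 8}); total cost 15 + 2 + 11 = 28.
No covering selection has total cost below 28.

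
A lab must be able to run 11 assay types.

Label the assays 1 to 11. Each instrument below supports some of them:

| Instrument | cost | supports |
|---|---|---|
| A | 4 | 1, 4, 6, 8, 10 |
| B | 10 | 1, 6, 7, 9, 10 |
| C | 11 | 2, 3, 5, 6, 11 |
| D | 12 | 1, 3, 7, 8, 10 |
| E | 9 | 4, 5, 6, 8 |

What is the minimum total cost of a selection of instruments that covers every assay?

A, B, C together cover every assay (A ∪ B ∪ C = {1, 2, 3, 4, 5, 6, 7, 8, 9, 10, 11}); total cost 4 + 10 + 11 = 25.
No covering selection has total cost below 25.

25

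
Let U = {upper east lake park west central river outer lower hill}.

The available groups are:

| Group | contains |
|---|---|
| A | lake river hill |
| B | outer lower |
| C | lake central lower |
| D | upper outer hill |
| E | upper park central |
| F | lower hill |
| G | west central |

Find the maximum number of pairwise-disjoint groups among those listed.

3

A, B, G are pairwise disjoint (A={lake,river,hill}; B={outer,lower}; G={west,central}).
Every remaining group overlaps one of these, and no 4 of the listed groups are pairwise disjoint, so 3 is the maximum.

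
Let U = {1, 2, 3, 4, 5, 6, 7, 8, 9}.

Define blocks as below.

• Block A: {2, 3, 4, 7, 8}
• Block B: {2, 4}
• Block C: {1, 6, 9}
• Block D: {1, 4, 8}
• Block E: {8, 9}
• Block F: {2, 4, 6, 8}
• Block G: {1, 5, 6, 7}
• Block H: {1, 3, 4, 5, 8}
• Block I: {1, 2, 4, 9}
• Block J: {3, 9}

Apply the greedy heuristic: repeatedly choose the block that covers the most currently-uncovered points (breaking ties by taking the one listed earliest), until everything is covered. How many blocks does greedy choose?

3

Greedy: pick A (covers 5 new) → pick C (covers 3 new) → pick G (covers 1 new). Total picks: 3.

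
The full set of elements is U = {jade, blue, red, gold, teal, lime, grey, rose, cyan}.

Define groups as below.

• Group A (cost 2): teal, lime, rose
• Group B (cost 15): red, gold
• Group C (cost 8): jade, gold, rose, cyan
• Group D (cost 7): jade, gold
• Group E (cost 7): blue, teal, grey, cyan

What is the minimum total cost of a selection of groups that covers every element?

A, B, D, E together cover every element (A ∪ B ∪ D ∪ E = {jade, blue, red, gold, teal, lime, grey, rose, cyan}); total cost 2 + 15 + 7 + 7 = 31.
No covering selection has total cost below 31.

31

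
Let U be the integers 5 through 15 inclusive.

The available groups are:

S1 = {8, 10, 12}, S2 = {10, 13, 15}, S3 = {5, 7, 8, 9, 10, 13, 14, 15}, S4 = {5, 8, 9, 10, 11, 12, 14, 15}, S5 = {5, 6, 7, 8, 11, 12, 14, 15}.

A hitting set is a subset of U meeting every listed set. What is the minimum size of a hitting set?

2

The 2 items {8, 10} hit every group.
No single item lies in every group, so at least 2 are needed and 2 is optimal.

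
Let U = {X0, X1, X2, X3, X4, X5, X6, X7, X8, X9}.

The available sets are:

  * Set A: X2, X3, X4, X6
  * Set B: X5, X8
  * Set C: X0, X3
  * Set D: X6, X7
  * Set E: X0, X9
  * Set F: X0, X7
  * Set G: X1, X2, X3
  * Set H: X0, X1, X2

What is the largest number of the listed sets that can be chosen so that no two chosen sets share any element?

4

B, D, E, G are pairwise disjoint (B={X5,X8}; D={X6,X7}; E={X0,X9}; G={X1,X2,X3}).
Every remaining set overlaps one of these, and no 5 of the listed sets are pairwise disjoint, so 4 is the maximum.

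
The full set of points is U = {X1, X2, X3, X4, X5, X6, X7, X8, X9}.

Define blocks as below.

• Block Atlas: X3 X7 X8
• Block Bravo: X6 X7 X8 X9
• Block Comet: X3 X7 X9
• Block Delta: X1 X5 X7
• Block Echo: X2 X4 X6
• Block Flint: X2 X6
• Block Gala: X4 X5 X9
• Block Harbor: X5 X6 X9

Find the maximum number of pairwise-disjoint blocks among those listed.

3

Atlas, Flint, Gala are pairwise disjoint (Atlas={X3,X7,X8}; Flint={X2,X6}; Gala={X4,X5,X9}).
Every remaining block overlaps one of these, and no 4 of the listed blocks are pairwise disjoint, so 3 is the maximum.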